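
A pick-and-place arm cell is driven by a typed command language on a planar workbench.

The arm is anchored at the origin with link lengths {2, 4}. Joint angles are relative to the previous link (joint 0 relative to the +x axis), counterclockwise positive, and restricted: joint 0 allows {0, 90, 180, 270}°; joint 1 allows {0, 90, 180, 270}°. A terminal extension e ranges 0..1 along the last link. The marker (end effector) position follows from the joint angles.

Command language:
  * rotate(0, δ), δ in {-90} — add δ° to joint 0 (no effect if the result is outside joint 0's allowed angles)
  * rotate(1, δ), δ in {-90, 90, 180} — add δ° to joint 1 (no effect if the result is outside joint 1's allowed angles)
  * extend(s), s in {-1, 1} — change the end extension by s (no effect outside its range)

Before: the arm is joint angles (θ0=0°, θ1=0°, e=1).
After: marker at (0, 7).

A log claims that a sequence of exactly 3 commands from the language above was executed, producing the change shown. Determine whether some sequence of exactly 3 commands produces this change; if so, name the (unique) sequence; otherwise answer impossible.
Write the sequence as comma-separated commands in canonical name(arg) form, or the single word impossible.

t0: joint angles (θ0=0°, θ1=0°, e=1)
[1] after rotate(0, -90): joint angles (θ0=270°, θ1=0°, e=1)
[2] after rotate(0, -90): joint angles (θ0=180°, θ1=0°, e=1)
[3] after rotate(0, -90): joint angles (θ0=90°, θ1=0°, e=1)
uniquely the one of 216 3-step routes that fits.

rotate(0, -90), rotate(0, -90), rotate(0, -90)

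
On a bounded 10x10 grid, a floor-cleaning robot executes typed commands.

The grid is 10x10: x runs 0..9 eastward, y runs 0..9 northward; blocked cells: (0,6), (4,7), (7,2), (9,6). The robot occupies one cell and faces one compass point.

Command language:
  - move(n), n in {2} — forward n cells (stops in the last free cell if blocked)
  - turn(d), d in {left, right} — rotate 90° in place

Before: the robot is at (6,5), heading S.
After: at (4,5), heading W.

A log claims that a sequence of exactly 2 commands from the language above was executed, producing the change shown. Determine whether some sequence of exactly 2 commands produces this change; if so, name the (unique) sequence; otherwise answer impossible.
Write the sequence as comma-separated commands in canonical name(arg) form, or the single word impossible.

key: cell and facing (now W) both changed — the 2 commands mix motion and turning
begin: at (6,5), heading S
[1] after turn(right): at (6,5), heading W
[2] after move(2): at (4,5), heading W
all 9 alternatives checked — unique.

turn(right), move(2)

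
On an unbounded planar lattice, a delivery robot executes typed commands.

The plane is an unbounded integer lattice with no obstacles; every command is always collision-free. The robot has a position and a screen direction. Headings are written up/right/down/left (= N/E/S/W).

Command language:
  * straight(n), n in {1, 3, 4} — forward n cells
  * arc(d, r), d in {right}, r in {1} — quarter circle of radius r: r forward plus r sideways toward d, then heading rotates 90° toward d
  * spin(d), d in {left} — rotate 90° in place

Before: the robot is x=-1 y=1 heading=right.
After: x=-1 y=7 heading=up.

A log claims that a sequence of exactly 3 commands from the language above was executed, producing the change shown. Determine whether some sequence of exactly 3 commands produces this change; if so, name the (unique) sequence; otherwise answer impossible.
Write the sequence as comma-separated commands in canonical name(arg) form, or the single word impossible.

spin(left), straight(3), straight(3)

key: order matters: swapping spin(left) and straight(3) lands elsewhere
t0: x=-1 y=1 heading=right
step 1 (spin(left)): x=-1 y=1 heading=up
step 2 (straight(3)): x=-1 y=4 heading=up
step 3 (straight(3)): x=-1 y=7 heading=up
all 125 alternatives checked — unique.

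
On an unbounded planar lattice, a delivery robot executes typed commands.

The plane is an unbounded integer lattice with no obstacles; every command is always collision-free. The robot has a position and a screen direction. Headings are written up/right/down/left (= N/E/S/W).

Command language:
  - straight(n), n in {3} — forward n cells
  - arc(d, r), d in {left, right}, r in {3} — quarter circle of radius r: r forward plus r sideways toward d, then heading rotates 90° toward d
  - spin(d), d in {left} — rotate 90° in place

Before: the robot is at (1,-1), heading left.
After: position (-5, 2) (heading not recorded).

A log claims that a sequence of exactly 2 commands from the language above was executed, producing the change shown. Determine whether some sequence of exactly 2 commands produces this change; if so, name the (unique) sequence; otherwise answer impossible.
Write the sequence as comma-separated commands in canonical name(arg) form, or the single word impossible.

straight(3), arc(right, 3)

key: order matters: swapping straight(3) and arc(right, 3) lands elsewhere
t0: at (1,-1), heading left
[1] after straight(3): at (-2,-1), heading left
[2] after arc(right, 3): at (-5,2), heading up
no other 2-command option fits: unique.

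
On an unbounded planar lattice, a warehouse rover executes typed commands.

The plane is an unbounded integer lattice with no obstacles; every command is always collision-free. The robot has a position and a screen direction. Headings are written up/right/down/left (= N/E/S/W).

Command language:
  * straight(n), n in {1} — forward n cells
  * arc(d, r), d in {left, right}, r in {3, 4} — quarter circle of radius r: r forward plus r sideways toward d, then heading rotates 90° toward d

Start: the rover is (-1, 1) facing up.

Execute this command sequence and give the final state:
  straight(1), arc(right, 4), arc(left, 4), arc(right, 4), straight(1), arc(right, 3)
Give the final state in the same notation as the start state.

(15, 11) facing down

begin: (-1, 1) facing up
[1] after straight(1): (-1, 2) facing up
[2] after arc(right, 4): (3, 6) facing right
[3] after arc(left, 4): (7, 10) facing up
[4] after arc(right, 4): (11, 14) facing right
[5] after straight(1): (12, 14) facing right
[6] after arc(right, 3): (15, 11) facing down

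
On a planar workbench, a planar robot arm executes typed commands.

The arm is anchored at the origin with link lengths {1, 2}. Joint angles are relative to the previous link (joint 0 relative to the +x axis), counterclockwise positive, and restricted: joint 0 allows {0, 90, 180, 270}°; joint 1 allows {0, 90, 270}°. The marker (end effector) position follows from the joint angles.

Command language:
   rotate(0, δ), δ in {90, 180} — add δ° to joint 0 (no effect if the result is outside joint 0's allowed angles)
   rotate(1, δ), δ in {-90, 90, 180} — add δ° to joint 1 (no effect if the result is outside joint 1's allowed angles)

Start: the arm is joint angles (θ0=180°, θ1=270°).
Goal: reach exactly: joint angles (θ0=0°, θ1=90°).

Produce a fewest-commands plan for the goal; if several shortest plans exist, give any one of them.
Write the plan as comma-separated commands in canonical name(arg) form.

initial: joint angles (θ0=180°, θ1=270°)
step 1 (rotate(0, 180)): joint angles (θ0=0°, θ1=270°)
step 2 (rotate(1, 180)): joint angles (θ0=0°, θ1=90°)
no 1-step plan works, so 2 is optimal.

rotate(0, 180), rotate(1, 180)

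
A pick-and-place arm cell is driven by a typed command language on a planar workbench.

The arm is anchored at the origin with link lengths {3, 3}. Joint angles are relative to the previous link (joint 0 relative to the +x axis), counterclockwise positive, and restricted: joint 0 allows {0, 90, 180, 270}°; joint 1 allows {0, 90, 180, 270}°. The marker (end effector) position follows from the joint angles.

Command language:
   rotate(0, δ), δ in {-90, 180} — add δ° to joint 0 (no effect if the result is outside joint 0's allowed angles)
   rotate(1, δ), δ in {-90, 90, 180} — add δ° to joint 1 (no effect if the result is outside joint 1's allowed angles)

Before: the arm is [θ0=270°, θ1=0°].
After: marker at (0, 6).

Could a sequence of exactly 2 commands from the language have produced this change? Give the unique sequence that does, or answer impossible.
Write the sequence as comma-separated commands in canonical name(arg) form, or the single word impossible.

rotate(0, -90), rotate(0, -90)

from: [θ0=270°, θ1=0°]
step 1 (rotate(0, -90)): [θ0=180°, θ1=0°]
step 2 (rotate(0, -90)): [θ0=90°, θ1=0°]
no other 2-command option fits: unique.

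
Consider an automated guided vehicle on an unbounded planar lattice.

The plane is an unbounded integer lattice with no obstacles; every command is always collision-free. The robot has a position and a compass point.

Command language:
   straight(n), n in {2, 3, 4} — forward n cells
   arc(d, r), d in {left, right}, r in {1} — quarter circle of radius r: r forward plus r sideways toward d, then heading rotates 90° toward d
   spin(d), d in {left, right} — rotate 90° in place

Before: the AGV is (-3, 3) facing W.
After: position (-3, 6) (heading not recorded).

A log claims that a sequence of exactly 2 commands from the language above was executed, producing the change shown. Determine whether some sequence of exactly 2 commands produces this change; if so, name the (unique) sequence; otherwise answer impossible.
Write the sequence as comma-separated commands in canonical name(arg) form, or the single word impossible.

spin(right), straight(3)

key: order matters: swapping spin(right) and straight(3) lands elsewhere
begin: (-3, 3) facing W
step 1 (spin(right)): (-3, 3) facing N
step 2 (straight(3)): (-3, 6) facing N
uniquely the one of 49 2-step routes that fits.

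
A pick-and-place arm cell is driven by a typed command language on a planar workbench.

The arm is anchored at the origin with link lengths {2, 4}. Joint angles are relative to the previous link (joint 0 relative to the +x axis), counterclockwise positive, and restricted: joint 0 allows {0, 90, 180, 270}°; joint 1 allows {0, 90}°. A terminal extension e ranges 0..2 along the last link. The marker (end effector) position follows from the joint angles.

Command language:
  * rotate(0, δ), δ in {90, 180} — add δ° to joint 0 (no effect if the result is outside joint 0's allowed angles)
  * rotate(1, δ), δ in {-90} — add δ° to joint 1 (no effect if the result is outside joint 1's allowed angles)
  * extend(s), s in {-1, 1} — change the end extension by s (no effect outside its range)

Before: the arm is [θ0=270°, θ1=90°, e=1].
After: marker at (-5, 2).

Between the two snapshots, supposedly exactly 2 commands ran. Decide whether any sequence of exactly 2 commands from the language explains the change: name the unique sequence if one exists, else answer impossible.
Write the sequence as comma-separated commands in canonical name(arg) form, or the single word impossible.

rotate(0, 90), rotate(0, 90)

start: [θ0=270°, θ1=90°, e=1]
[1] after rotate(0, 90): [θ0=0°, θ1=90°, e=1]
[2] after rotate(0, 90): [θ0=90°, θ1=90°, e=1]
no rival 2-sequence matches.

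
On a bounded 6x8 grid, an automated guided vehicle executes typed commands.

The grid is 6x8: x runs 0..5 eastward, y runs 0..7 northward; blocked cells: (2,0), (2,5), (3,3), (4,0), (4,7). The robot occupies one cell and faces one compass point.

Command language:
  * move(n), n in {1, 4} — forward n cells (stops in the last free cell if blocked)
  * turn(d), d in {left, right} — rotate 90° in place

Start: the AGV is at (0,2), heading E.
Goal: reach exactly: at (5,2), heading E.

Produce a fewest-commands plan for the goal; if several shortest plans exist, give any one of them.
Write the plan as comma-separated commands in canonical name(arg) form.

from: at (0,2), heading E
[1] after move(1): at (1,2), heading E
[2] after move(4): at (5,2), heading E
no 1-step plan works, so 2 is optimal.

move(1), move(4)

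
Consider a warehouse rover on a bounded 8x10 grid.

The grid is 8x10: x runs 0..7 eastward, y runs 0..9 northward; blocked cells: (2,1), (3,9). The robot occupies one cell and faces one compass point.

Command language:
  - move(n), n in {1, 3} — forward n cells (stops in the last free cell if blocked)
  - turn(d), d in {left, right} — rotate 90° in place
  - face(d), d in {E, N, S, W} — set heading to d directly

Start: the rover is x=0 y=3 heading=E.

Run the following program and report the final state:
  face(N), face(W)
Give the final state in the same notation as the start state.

initial: x=0 y=3 heading=E
step 1 (face(N)): x=0 y=3 heading=N
step 2 (face(W)): x=0 y=3 heading=W

x=0 y=3 heading=W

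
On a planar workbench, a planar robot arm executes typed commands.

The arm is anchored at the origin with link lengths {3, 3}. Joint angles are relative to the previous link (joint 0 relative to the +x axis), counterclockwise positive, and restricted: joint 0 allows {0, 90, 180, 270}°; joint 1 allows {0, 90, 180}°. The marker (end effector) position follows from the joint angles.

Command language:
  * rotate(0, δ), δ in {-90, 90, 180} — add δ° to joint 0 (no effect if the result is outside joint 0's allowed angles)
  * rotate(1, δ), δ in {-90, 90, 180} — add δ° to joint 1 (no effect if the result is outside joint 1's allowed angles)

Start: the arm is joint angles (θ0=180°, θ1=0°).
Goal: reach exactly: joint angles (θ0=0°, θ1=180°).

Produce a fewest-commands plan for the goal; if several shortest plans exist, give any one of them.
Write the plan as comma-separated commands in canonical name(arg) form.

t0: joint angles (θ0=180°, θ1=0°)
1. rotate(0, 180) → joint angles (θ0=0°, θ1=0°)
2. rotate(1, 180) → joint angles (θ0=0°, θ1=180°)
no 1-step plan works, so 2 is optimal.

rotate(0, 180), rotate(1, 180)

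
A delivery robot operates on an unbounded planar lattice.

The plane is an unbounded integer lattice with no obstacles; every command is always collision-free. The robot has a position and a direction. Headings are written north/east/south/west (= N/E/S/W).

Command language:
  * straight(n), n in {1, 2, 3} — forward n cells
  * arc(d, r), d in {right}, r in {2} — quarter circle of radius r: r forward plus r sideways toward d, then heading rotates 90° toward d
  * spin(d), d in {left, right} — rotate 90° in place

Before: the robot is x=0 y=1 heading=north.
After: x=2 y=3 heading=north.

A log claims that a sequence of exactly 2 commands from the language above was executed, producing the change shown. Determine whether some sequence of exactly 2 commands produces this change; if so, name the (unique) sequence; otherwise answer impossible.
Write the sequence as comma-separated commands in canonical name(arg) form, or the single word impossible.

key: running spin(left) before arc(right, 2) would end elsewhere — order is forced
start: x=0 y=1 heading=north
[1] after arc(right, 2): x=2 y=3 heading=east
[2] after spin(left): x=2 y=3 heading=north
all 36 alternatives checked — unique.

arc(right, 2), spin(left)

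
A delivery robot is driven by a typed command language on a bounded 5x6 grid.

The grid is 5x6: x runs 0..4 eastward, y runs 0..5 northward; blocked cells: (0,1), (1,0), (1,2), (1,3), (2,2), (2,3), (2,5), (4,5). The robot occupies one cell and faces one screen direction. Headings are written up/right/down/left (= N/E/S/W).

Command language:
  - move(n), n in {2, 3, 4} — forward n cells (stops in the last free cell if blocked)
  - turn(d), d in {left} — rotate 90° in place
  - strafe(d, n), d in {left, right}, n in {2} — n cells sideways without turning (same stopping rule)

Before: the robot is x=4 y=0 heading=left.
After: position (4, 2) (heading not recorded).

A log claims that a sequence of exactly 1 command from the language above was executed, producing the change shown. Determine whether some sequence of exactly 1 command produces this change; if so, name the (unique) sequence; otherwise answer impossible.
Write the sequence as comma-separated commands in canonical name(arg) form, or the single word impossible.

initial: x=4 y=0 heading=left
1. strafe(right, 2) → x=4 y=2 heading=left
no other 1-command option fits: unique.

strafe(right, 2)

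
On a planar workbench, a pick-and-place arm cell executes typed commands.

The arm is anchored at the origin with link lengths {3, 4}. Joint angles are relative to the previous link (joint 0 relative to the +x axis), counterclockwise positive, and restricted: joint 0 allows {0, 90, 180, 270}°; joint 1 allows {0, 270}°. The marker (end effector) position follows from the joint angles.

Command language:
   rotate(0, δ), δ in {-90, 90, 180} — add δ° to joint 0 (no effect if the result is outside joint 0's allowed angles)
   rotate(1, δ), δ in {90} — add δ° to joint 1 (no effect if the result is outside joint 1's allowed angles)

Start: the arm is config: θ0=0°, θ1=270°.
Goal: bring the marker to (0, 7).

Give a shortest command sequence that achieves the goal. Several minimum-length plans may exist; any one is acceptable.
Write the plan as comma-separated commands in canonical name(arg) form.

initial: config: θ0=0°, θ1=270°
1. rotate(0, 90) → config: θ0=90°, θ1=270°
2. rotate(1, 90) → config: θ0=90°, θ1=0°
no 1-step plan works, so 2 is optimal.

rotate(0, 90), rotate(1, 90)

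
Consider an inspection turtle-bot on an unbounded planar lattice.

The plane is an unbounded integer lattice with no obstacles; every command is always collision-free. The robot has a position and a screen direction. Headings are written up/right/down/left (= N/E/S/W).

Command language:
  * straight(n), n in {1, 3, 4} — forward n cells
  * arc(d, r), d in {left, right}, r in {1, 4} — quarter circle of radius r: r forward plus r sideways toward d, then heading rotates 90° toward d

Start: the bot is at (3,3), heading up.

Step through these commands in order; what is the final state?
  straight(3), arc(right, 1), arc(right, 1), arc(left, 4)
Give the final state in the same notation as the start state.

at (9,2), heading right

start: at (3,3), heading up
[1] after straight(3): at (3,6), heading up
[2] after arc(right, 1): at (4,7), heading right
[3] after arc(right, 1): at (5,6), heading down
[4] after arc(left, 4): at (9,2), heading right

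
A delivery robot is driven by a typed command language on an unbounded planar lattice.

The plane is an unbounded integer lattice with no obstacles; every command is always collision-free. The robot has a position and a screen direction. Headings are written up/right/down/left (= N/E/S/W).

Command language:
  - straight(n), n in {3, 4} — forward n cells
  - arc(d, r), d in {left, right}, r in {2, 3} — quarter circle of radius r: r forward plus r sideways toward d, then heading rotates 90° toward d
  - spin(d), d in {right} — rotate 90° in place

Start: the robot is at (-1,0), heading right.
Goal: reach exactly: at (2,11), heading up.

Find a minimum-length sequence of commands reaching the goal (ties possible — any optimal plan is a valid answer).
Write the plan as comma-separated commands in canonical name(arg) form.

arc(left, 3), straight(4), straight(4)

t0: at (-1,0), heading right
1. arc(left, 3) → at (2,3), heading up
2. straight(4) → at (2,7), heading up
3. straight(4) → at (2,11), heading up
no 2-step plan works, so 3 is optimal.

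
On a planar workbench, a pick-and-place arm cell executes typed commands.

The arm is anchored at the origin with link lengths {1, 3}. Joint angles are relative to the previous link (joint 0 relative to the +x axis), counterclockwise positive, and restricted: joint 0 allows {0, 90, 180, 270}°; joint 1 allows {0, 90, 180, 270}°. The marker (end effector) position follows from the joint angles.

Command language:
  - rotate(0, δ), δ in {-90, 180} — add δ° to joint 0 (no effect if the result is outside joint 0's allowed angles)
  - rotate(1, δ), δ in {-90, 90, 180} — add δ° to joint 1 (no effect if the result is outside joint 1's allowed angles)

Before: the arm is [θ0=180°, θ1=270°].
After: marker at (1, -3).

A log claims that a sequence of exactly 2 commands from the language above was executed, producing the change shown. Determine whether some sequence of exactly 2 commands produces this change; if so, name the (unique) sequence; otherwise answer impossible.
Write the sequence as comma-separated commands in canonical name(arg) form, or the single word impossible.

rotate(0, -90), rotate(0, -90)

start: [θ0=180°, θ1=270°]
step 1 (rotate(0, -90)): [θ0=90°, θ1=270°]
step 2 (rotate(0, -90)): [θ0=0°, θ1=270°]
no rival 2-sequence matches.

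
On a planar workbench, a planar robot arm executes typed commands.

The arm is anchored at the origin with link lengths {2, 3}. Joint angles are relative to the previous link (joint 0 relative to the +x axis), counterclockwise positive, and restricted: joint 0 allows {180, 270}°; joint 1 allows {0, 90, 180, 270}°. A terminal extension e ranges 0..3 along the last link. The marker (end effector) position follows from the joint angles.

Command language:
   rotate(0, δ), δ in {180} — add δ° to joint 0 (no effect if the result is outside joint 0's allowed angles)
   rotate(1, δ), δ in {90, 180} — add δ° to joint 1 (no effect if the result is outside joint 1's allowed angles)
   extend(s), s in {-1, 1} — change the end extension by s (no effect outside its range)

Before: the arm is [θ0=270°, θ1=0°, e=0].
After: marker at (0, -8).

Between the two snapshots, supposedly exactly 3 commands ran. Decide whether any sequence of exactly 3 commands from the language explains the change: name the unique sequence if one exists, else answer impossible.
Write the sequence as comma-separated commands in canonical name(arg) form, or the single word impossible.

begin: [θ0=270°, θ1=0°, e=0]
[1] after extend(1): [θ0=270°, θ1=0°, e=1]
[2] after extend(1): [θ0=270°, θ1=0°, e=2]
[3] after extend(1): [θ0=270°, θ1=0°, e=3]
uniquely the one of 125 3-step routes that fits.

extend(1), extend(1), extend(1)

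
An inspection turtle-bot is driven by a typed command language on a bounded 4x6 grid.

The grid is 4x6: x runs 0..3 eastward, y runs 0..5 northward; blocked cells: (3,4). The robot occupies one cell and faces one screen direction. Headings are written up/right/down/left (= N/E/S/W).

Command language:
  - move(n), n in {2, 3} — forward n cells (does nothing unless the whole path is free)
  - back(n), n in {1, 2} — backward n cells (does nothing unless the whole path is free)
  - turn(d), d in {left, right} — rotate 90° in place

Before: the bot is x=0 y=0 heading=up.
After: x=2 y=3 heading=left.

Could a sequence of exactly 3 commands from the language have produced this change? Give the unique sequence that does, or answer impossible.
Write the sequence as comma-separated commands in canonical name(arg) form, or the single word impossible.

move(3), turn(left), back(2)

key: order matters: swapping move(3) and back(2) lands elsewhere
t0: x=0 y=0 heading=up
[1] after move(3): x=0 y=3 heading=up
[2] after turn(left): x=0 y=3 heading=left
[3] after back(2): x=2 y=3 heading=left
no other 3-command option fits: unique.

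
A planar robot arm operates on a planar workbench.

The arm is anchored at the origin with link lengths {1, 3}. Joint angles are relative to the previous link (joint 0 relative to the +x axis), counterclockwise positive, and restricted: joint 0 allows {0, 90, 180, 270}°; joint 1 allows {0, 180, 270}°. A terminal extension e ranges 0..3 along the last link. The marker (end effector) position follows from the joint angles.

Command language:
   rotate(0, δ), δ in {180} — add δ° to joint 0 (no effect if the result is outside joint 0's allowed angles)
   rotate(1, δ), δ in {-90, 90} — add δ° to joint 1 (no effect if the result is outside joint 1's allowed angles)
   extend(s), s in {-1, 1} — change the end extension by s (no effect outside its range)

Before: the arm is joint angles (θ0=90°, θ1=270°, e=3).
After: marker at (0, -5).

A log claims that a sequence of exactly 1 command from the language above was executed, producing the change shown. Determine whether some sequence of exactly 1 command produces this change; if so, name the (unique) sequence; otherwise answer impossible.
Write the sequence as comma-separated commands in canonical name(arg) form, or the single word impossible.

rotate(1, -90)

from: joint angles (θ0=90°, θ1=270°, e=3)
t=1 rotate(1, -90) ⇒ joint angles (θ0=90°, θ1=180°, e=3)
uniquely the one of 5 1-step routes that fits.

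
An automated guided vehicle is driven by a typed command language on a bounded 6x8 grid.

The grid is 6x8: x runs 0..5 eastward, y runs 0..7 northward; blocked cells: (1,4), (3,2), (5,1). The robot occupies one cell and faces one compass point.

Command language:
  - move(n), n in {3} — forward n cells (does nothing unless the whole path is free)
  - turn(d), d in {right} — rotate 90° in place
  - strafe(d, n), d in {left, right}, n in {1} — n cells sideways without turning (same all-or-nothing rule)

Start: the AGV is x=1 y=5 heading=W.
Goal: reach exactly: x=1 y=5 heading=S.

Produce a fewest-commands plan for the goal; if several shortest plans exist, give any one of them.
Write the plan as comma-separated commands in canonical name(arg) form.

t0: x=1 y=5 heading=W
t=1 turn(right) ⇒ x=1 y=5 heading=N
t=2 turn(right) ⇒ x=1 y=5 heading=E
t=3 turn(right) ⇒ x=1 y=5 heading=S
no 2-step plan works, so 3 is optimal.

turn(right), turn(right), turn(right)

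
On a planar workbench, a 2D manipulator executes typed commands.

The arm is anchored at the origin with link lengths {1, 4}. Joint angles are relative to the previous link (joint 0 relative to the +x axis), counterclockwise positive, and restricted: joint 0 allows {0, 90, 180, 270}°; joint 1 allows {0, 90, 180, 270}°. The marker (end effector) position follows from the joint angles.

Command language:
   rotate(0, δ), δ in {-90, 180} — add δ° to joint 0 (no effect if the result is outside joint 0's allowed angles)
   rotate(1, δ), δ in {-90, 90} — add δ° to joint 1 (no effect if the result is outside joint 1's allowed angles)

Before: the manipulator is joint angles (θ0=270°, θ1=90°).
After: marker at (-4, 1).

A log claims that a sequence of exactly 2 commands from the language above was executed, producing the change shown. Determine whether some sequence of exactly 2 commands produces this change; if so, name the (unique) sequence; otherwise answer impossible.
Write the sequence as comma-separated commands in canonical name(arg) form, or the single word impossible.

begin: joint angles (θ0=270°, θ1=90°)
[1] after rotate(0, -90): joint angles (θ0=180°, θ1=90°)
[2] after rotate(0, -90): joint angles (θ0=90°, θ1=90°)
all 16 alternatives checked — unique.

rotate(0, -90), rotate(0, -90)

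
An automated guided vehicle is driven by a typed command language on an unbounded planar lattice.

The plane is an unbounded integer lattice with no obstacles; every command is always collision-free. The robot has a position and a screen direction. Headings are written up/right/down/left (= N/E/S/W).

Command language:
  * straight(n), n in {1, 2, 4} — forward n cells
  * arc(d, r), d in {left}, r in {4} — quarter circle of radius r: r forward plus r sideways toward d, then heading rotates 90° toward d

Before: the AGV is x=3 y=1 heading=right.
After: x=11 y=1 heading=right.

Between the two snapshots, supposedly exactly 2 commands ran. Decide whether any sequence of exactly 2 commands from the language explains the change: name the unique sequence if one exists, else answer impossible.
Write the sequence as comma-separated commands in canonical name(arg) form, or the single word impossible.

key: still facing E at the end — nothing in the sequence rotates
initial: x=3 y=1 heading=right
[1] after straight(4): x=7 y=1 heading=right
[2] after straight(4): x=11 y=1 heading=right
no other 2-command option fits: unique.

straight(4), straight(4)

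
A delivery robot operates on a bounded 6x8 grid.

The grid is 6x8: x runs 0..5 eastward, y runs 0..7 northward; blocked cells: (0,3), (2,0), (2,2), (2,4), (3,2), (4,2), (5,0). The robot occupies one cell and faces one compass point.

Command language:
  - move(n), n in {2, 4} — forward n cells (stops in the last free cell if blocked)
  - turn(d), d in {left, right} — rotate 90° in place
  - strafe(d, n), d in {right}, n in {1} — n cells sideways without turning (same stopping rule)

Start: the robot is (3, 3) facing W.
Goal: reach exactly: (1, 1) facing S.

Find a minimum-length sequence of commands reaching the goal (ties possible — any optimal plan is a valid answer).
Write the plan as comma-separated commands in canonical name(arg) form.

move(2), turn(left), move(2)

t0: (3, 3) facing W
t=1 move(2) ⇒ (1, 3) facing W
t=2 turn(left) ⇒ (1, 3) facing S
t=3 move(2) ⇒ (1, 1) facing S
shorter routes all fall short; 3 is best.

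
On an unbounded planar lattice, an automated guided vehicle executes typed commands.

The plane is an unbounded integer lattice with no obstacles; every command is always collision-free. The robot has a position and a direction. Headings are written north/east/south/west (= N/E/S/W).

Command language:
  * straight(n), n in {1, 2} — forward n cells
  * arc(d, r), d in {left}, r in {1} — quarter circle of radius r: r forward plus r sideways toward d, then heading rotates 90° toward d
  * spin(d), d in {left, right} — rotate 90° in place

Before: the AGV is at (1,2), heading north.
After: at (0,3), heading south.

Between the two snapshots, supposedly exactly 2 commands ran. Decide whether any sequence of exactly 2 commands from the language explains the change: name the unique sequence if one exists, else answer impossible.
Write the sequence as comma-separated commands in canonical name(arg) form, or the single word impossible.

arc(left, 1), spin(left)

key: order matters: swapping arc(left, 1) and spin(left) lands elsewhere
initial: at (1,2), heading north
step 1 (arc(left, 1)): at (0,3), heading west
step 2 (spin(left)): at (0,3), heading south
uniquely the one of 25 2-step routes that fits.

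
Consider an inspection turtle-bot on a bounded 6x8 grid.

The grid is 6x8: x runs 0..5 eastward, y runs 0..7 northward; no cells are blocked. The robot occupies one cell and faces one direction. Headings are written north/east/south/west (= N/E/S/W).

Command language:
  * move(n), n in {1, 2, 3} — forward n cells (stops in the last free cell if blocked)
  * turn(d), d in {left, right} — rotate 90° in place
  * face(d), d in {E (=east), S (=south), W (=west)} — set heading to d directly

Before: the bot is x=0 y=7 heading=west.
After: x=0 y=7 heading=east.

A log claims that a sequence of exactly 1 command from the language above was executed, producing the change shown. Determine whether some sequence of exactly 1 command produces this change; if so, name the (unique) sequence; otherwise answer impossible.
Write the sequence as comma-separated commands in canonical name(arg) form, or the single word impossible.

key: (0,7) unchanged — the single command moves nothing
t0: x=0 y=7 heading=west
1. face(E) → x=0 y=7 heading=east
all 8 alternatives checked — unique.

face(E)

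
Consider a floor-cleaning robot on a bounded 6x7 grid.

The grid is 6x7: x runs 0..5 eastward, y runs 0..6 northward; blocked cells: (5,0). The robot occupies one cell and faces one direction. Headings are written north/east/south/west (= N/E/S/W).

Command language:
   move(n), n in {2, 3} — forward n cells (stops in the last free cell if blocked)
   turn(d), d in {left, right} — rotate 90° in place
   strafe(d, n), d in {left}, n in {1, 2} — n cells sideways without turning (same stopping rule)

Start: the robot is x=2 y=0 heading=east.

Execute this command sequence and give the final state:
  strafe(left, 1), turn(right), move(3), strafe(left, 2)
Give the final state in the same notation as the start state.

x=4 y=0 heading=south

initial: x=2 y=0 heading=east
[1] after strafe(left, 1): x=2 y=1 heading=east
[2] after turn(right): x=2 y=1 heading=south
[3] after move(3): x=2 y=0 heading=south
[4] after strafe(left, 2): x=4 y=0 heading=south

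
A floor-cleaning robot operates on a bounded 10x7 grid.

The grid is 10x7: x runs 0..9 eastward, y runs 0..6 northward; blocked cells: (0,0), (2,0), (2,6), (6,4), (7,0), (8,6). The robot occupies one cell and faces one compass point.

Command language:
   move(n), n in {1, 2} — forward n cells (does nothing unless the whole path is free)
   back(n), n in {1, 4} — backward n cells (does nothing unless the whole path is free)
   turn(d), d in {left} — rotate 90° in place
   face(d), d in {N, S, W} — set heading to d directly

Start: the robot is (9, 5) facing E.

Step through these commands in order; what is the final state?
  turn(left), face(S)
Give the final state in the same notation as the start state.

(9, 5) facing S

from: (9, 5) facing E
step 1 (turn(left)): (9, 5) facing N
step 2 (face(S)): (9, 5) facing S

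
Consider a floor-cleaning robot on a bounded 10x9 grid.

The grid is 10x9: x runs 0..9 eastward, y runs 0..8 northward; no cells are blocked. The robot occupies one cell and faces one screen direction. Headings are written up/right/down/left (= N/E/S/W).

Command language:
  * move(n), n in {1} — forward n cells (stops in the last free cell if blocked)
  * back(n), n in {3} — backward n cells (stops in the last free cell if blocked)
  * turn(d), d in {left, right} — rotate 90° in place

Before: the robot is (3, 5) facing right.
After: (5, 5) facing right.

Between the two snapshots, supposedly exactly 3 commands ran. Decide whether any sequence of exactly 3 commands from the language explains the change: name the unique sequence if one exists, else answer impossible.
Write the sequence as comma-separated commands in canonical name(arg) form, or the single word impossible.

all 64 sequences checked — none match.

impossible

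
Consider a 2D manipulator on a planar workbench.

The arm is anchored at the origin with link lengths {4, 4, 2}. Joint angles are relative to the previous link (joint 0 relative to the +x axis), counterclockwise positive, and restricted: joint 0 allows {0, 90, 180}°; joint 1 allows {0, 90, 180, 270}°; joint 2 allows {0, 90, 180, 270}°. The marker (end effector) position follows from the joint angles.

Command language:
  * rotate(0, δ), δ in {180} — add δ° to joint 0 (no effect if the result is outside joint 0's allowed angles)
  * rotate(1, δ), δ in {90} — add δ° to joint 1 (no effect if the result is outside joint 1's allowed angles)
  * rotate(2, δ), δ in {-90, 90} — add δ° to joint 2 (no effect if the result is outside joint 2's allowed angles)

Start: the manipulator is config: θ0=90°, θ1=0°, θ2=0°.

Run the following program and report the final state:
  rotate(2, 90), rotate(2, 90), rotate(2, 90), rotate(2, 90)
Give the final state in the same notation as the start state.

config: θ0=90°, θ1=0°, θ2=0°

initial: config: θ0=90°, θ1=0°, θ2=0°
1. rotate(2, 90) → config: θ0=90°, θ1=0°, θ2=90°
2. rotate(2, 90) → config: θ0=90°, θ1=0°, θ2=180°
3. rotate(2, 90) → config: θ0=90°, θ1=0°, θ2=270°
4. rotate(2, 90) → config: θ0=90°, θ1=0°, θ2=0°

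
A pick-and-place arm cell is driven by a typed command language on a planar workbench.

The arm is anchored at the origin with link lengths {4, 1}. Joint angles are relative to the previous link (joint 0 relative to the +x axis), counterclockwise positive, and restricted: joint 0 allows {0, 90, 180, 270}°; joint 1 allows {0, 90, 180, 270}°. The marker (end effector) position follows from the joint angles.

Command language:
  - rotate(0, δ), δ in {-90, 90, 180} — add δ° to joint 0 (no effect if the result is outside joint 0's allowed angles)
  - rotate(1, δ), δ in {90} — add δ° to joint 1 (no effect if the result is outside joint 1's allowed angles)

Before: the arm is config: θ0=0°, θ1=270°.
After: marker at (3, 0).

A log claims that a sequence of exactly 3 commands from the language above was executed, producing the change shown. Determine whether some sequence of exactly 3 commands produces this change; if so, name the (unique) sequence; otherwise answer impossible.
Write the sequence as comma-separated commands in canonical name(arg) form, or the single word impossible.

start: config: θ0=0°, θ1=270°
[1] after rotate(1, 90): config: θ0=0°, θ1=0°
[2] after rotate(1, 90): config: θ0=0°, θ1=90°
[3] after rotate(1, 90): config: θ0=0°, θ1=180°
uniquely the one of 64 3-step routes that fits.

rotate(1, 90), rotate(1, 90), rotate(1, 90)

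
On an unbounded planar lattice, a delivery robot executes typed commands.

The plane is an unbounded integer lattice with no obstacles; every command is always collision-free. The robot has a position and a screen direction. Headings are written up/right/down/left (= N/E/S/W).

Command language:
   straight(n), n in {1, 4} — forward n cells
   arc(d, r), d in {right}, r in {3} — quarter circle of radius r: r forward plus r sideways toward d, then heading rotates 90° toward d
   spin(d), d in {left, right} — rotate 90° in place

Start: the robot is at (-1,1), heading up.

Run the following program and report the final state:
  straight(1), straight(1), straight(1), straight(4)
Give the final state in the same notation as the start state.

at (-1,8), heading up

from: at (-1,1), heading up
1. straight(1) → at (-1,2), heading up
2. straight(1) → at (-1,3), heading up
3. straight(1) → at (-1,4), heading up
4. straight(4) → at (-1,8), heading up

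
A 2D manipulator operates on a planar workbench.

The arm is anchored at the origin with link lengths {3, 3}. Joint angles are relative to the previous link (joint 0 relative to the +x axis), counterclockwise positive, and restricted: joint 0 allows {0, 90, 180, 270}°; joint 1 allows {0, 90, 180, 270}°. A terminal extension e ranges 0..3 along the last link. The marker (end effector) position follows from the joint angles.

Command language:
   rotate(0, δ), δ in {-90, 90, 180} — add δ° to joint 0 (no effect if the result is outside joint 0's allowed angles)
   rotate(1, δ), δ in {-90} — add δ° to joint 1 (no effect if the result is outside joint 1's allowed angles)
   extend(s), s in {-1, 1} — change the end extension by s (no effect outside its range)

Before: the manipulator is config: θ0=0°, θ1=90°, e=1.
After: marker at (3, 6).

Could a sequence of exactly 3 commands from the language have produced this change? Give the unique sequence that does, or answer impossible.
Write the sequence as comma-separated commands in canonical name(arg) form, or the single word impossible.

begin: config: θ0=0°, θ1=90°, e=1
step 1 (extend(1)): config: θ0=0°, θ1=90°, e=2
step 2 (extend(1)): config: θ0=0°, θ1=90°, e=3
step 3 (extend(1)): config: θ0=0°, θ1=90°, e=3
no other 3-command option fits: unique.

extend(1), extend(1), extend(1)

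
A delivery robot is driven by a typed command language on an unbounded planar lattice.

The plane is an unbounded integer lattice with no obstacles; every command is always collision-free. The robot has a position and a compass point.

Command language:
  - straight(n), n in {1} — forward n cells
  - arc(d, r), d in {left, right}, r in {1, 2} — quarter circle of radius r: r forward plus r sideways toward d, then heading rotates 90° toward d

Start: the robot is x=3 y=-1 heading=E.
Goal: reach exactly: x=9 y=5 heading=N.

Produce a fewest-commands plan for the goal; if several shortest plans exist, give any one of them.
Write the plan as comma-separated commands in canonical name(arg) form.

arc(left, 2), arc(right, 2), arc(left, 2)

from: x=3 y=-1 heading=E
1. arc(left, 2) → x=5 y=1 heading=N
2. arc(right, 2) → x=7 y=3 heading=E
3. arc(left, 2) → x=9 y=5 heading=N
minimal: 3 command(s), checked below 3.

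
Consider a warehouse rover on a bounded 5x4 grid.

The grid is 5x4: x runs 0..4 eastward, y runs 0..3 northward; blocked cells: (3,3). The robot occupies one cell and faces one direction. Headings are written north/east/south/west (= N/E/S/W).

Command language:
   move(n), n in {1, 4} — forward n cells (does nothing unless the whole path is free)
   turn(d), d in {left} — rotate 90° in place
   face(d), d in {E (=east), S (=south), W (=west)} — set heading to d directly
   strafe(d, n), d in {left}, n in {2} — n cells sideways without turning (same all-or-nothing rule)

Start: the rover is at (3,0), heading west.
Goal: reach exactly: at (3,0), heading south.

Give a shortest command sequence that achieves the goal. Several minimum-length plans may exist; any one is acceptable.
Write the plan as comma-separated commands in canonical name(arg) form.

turn(left)

start: at (3,0), heading west
t=1 turn(left) ⇒ at (3,0), heading south
nothing shorter than 1 reaches the goal.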